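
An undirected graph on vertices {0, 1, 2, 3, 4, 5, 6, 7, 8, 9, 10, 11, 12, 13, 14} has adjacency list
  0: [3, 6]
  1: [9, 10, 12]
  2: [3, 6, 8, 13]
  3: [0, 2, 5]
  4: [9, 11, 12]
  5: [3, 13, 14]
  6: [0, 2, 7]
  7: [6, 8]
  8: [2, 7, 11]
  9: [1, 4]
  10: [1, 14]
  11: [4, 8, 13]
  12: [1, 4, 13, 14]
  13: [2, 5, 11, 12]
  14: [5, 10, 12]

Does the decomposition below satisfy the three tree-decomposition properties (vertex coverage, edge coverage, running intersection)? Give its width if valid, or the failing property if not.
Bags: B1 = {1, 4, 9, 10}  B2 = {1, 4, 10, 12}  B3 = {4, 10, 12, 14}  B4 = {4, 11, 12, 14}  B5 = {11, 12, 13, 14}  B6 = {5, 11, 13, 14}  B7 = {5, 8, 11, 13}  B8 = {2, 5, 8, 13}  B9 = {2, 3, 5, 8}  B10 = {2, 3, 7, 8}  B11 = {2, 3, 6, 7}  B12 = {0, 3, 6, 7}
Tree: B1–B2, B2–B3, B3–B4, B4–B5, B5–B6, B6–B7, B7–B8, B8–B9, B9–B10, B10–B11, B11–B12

Yes; width 3.

Vertex coverage: the bags together contain {0, 1, 2, 3, 4, 5, 6, 7, 8, 9, 10, 11, 12, 13, 14}, the full vertex set. Edge coverage: each edge of G has both endpoints in at least one bag. Running intersection: for every vertex, the bags containing it form a connected subtree. All three properties hold, so this is a valid tree decomposition of width max|bag| − 1 = 3, and hence tw(G) ≤ 3.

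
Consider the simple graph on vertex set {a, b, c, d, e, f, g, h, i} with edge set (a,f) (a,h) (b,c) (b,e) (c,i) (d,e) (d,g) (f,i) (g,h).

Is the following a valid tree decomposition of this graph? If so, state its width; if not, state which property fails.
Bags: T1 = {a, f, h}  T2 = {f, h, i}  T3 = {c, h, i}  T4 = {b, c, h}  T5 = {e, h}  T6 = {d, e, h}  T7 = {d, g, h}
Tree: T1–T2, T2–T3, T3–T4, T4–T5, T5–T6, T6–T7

No — edge (b,e) lies in no bag.

A tree decomposition must satisfy three properties: every vertex lies in some bag; for every edge, both endpoints lie together in some bag; and for every vertex, the bags containing it form a connected subtree. Here edge (b,e) lies in no bag, so the decomposition is invalid.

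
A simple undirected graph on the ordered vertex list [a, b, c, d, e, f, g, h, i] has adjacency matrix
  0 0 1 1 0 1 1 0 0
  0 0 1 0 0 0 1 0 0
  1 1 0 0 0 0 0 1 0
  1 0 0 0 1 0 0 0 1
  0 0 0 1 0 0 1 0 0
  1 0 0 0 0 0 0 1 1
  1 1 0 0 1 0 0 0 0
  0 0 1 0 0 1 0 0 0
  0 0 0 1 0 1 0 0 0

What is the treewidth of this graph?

3

A width-3 tree decomposition is:
Bags: B1 = {b, d, e, g}  B2 = {a, b, d, g}  B3 = {a, b, c, d}  B4 = {a, c, d, i}  B5 = {a, c, f, i}  B6 = {c, f, h, i}
Tree: B1–B2, B2–B3, B3–B4, B4–B5, B5–B6
Every bag has size at most 4, so the width is 4 − 1 = 3 and tw(G) ≤ 3. For the lower bound: the 4 vertex sets {b,e,g}, {d}, {a}, {c,f,h,i} are disjoint, each induces a connected subgraph, and every pair is joined by at least one edge of G. Contracting each set to a single vertex therefore yields K_{4} as a minor, and since treewidth is minor-monotone, tw(G) ≥ tw(K_{4}) = 3. Combining the bounds, tw(G) = 3.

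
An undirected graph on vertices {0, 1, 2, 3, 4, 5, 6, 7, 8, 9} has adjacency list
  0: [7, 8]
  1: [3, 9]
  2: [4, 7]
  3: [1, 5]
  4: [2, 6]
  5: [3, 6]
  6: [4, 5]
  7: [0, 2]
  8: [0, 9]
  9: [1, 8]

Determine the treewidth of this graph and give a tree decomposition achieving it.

Treewidth 2.
One such decomposition:
Bags: B1 = {4, 5, 6}  B2 = {3, 4, 5}  B3 = {1, 3, 4}  B4 = {1, 4, 9}  B5 = {4, 8, 9}  B6 = {0, 4, 8}  B7 = {0, 4, 7}  B8 = {2, 4, 7}
Tree: B1–B2, B2–B3, B3–B4, B4–B5, B5–B6, B6–B7, B7–B8

Every bag has size at most 3, so the width is 3 − 1 = 2 and tw(G) ≤ 2. The edges 4–6–5–3–1–9–8–0–7–2–4 form a cycle, so G is not a tree and its treewidth is at least 2. Combining the bounds, tw(G) = 2.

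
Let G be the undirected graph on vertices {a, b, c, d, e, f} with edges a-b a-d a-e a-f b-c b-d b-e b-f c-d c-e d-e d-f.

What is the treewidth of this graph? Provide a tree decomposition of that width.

Treewidth 3.
Bags: B1 = {b, c, d, e}  B2 = {a, b, d, e}  B3 = {a, b, d, f}
Tree: B1–B2, B2–B3

The largest bag has 4 vertices, giving width 3; this decomposition certifies tw(G) ≤ 3. On the other hand G contains the 4-clique {b, c, d, e}. A clique must lie in a single bag of any decomposition, so no decomposition can have width below 3. Combining the bounds, tw(G) = 3.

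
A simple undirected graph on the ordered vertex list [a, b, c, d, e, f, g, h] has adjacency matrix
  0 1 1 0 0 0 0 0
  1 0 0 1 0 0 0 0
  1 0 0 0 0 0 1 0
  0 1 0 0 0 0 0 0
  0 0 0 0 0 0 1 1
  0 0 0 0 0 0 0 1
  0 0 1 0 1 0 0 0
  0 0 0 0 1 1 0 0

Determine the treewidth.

1

A width-1 tree decomposition is:
Bags: B1 = {f, h}  B2 = {e, h}  B3 = {e, g}  B4 = {c, g}  B5 = {a, c}  B6 = {a, b}  B7 = {b, d}
Tree: B1–B2, B2–B3, B3–B4, B4–B5, B5–B6, B6–B7
Each bag holds 2 vertices, so the decomposition has width 1, which upper-bounds the treewidth. Since G has at least one edge (e.g. f–h), it is not an edgeless graph, so tw(G) ≥ 1. Combining the bounds, tw(G) = 1.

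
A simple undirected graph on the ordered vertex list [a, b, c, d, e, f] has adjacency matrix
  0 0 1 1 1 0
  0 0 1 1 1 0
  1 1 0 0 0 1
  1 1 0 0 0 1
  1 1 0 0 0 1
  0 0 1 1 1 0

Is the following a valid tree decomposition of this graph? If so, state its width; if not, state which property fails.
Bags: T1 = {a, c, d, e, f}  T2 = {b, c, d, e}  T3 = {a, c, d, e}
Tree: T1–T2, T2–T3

A tree decomposition must satisfy three properties: every vertex lies in some bag; for every edge, both endpoints lie together in some bag; and for every vertex, the bags containing it form a connected subtree. Here bags containing vertex a are not connected in the tree, so the decomposition is invalid.

No — bags containing vertex a are not connected in the tree.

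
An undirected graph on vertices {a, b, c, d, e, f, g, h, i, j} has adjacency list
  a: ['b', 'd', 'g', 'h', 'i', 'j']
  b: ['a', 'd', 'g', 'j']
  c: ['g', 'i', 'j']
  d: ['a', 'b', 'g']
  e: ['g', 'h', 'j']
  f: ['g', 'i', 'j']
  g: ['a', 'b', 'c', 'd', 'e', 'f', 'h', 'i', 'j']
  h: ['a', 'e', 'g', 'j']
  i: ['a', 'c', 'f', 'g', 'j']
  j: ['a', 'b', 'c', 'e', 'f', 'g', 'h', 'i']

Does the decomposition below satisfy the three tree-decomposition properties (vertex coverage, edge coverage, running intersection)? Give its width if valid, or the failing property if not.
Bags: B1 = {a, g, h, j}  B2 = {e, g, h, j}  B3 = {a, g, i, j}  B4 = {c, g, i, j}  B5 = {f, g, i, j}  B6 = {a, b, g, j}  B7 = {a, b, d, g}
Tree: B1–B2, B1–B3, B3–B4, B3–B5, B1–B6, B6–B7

Yes; width 3.

Every vertex of G appears in some bag (union = {a, b, c, d, e, f, g, h, i, j}); every edge is covered by a bag; and for each vertex v the set of bags containing v is connected in the bag tree. The decomposition is therefore valid. The largest bag has 4 vertices, so the width is 3.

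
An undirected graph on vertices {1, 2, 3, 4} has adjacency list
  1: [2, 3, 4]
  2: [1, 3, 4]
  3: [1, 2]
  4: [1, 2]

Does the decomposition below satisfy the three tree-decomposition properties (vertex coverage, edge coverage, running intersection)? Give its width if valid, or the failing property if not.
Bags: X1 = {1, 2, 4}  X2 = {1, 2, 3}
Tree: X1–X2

Yes; width 2.

Vertex coverage: the bags together contain {1, 2, 3, 4}, the full vertex set. Edge coverage: each edge of G has both endpoints in at least one bag. Running intersection: for every vertex, the bags containing it form a connected subtree. All three properties hold, so this is a valid tree decomposition of width max|bag| − 1 = 2, and hence tw(G) ≤ 2.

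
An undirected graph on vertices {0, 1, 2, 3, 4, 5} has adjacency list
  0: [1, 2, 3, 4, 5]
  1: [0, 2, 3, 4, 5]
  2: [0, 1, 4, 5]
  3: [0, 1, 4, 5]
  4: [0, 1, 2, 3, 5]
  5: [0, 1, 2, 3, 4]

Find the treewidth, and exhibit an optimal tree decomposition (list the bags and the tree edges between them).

Treewidth 4.
One such decomposition:
Bags: B1 = {0, 1, 3, 4, 5}  B2 = {0, 1, 2, 4, 5}
Tree: B1–B2

Every bag has size at most 5, so the width is 5 − 1 = 4 and tw(G) ≤ 4. For the lower bound, the 5 vertices {0, 1, 2, 4, 5} are pairwise adjacent, and any tree decomposition puts a clique entirely inside one bag — forcing width ≥ 4. Hence tw(G) = 4 exactly.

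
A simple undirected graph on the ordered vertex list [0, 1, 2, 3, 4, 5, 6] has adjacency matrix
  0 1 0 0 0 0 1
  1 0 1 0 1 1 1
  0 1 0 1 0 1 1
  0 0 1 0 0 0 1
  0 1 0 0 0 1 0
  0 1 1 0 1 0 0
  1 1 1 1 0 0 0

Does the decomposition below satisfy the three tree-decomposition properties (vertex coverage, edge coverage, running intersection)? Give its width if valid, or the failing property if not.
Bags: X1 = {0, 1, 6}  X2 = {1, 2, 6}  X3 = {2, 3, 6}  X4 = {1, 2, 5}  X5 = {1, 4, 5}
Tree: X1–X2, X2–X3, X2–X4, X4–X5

Every vertex of G appears in some bag (union = {0, 1, 2, 3, 4, 5, 6}); every edge is covered by a bag; and for each vertex v the set of bags containing v is connected in the bag tree. The decomposition is therefore valid. The largest bag has 3 vertices, so the width is 2.

Yes; width 2.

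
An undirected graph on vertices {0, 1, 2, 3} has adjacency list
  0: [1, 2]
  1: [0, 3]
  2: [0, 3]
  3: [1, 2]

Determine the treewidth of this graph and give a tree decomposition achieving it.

Each bag holds 3 vertices, so the decomposition has width 2, which upper-bounds the treewidth. Since 2–3–1–0–2 is a cycle in G, G is not acyclic. Forests are exactly the graphs of treewidth ≤ 1, so tw(G) ≥ 2. The upper and lower bounds meet at 2, so that is the treewidth.

Treewidth 2.
One such decomposition:
Bags: B1 = {1, 2, 3}  B2 = {0, 1, 2}
Tree: B1–B2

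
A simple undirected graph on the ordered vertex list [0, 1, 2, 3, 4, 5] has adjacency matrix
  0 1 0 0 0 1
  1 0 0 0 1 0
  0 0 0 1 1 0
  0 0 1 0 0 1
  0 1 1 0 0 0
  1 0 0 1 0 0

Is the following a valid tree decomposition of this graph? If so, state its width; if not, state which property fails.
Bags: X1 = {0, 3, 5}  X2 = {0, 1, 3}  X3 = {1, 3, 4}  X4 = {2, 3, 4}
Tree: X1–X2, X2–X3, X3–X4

Checking the three conditions: (i) the bags cover all of {0, 1, 2, 3, 4, 5}; (ii) for each edge, some bag contains both endpoints; (iii) the bags containing any fixed vertex form a subtree. All hold, so the decomposition is valid with width 3 − 1 = 2.

Yes; width 2.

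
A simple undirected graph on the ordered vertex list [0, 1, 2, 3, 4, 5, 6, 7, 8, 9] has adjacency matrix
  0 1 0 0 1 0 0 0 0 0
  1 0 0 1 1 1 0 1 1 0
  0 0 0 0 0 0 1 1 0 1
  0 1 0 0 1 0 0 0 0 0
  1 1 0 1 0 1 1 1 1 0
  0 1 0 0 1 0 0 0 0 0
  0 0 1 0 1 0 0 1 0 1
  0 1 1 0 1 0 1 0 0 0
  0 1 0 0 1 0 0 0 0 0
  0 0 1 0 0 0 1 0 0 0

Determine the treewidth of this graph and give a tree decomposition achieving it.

Treewidth 2.
Bags: B1 = {1, 4, 7}  B2 = {1, 4, 8}  B3 = {1, 3, 4}  B4 = {0, 1, 4}  B5 = {4, 6, 7}  B6 = {1, 4, 5}  B7 = {2, 6, 7}  B8 = {2, 6, 9}
Tree: B1–B2, B1–B3, B1–B4, B1–B5, B3–B6, B5–B7, B7–B8

Each bag holds 3 vertices, so the decomposition has width 2, which upper-bounds the treewidth. For the lower bound, the 3 vertices {2, 6, 9} are pairwise adjacent, and any tree decomposition puts a clique entirely inside one bag — forcing width ≥ 2. The upper and lower bounds meet at 2, so that is the treewidth.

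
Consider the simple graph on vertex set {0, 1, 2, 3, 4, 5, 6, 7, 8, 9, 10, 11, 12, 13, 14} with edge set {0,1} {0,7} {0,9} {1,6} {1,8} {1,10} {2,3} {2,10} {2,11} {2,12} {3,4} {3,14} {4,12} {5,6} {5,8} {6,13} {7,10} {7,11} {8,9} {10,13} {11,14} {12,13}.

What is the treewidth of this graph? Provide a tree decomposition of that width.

The largest bag has 4 vertices, giving width 3; this decomposition certifies tw(G) ≤ 3. For the lower bound: the 4 vertex sets {3,4,14}, {12}, {2}, {7,10,11,13} are disjoint, each induces a connected subgraph, and every pair is joined by at least one edge of G. Contracting each set to a single vertex therefore yields K_{4} as a minor, and since treewidth is minor-monotone, tw(G) ≥ tw(K_{4}) = 3. Combining the bounds, tw(G) = 3.

Treewidth 3.
One such decomposition:
Bags: B1 = {3, 4, 12, 14}  B2 = {2, 3, 12, 14}  B3 = {2, 11, 12, 14}  B4 = {2, 11, 12, 13}  B5 = {2, 10, 11, 13}  B6 = {7, 10, 11, 13}  B7 = {6, 7, 10, 13}  B8 = {1, 6, 7, 10}  B9 = {0, 1, 6, 7}  B10 = {0, 1, 5, 6}  B11 = {0, 1, 5, 8}  B12 = {0, 5, 8, 9}
Tree: B1–B2, B2–B3, B3–B4, B4–B5, B5–B6, B6–B7, B7–B8, B8–B9, B9–B10, B10–B11, B11–B12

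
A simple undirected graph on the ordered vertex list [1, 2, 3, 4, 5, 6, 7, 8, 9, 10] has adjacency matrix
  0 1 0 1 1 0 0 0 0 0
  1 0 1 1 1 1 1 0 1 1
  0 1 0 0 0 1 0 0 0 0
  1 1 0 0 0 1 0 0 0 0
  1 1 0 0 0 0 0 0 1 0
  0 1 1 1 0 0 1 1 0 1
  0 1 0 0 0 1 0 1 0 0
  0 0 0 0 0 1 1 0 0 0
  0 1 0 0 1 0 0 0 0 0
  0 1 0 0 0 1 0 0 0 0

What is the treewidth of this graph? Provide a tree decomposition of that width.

Every bag has size at most 3, so the width is 3 − 1 = 2 and tw(G) ≤ 2. Conversely, {6, 7, 8} is a clique of size 3, and the vertices of any clique must share a bag in every tree decomposition; so some bag has ≥ 3 vertices and tw(G) ≥ 2. Combining the bounds, tw(G) = 2.

Treewidth 2.
Bags: B1 = {2, 6, 7}  B2 = {2, 4, 6}  B3 = {2, 3, 6}  B4 = {1, 2, 4}  B5 = {1, 2, 5}  B6 = {2, 5, 9}  B7 = {2, 6, 10}  B8 = {6, 7, 8}
Tree: B1–B2, B2–B3, B2–B4, B4–B5, B5–B6, B3–B7, B1–B8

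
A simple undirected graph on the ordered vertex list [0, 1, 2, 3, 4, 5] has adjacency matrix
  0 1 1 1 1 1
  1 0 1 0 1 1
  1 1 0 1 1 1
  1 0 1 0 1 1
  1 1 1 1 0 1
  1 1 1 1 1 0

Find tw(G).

4

A width-4 tree decomposition is:
Bags: B1 = {0, 2, 3, 4, 5}  B2 = {0, 1, 2, 4, 5}
Tree: B1–B2
Each bag holds 5 vertices, so the decomposition has width 4, which upper-bounds the treewidth. For the lower bound, the 5 vertices {0, 1, 2, 4, 5} are pairwise adjacent, and any tree decomposition puts a clique entirely inside one bag — forcing width ≥ 4. Therefore the treewidth is 4.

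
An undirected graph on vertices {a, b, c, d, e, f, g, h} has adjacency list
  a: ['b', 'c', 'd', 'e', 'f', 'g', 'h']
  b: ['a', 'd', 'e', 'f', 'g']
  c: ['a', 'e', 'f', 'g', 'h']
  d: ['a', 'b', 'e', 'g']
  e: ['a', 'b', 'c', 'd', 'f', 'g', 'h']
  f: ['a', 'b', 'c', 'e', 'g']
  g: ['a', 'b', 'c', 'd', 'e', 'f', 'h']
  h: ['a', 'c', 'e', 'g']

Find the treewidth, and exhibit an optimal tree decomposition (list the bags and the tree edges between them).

The largest bag has 5 vertices, giving width 4; this decomposition certifies tw(G) ≤ 4. Conversely, {a, b, d, e, g} is a clique of size 5, and the vertices of any clique must share a bag in every tree decomposition; so some bag has ≥ 5 vertices and tw(G) ≥ 4. The upper and lower bounds meet at 4, so that is the treewidth.

Treewidth 4.
One such decomposition:
Bags: B1 = {a, b, e, f, g}  B2 = {a, c, e, f, g}  B3 = {a, b, d, e, g}  B4 = {a, c, e, g, h}
Tree: B1–B2, B1–B3, B2–B4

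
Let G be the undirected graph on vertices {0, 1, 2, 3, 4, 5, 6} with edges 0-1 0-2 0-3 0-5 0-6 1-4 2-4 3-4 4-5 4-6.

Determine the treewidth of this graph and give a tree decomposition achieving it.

Each bag holds 3 vertices, so the decomposition has width 2, which upper-bounds the treewidth. The edges 0–2–4–1–0 form a cycle, so G is not a tree and its treewidth is at least 2. Therefore the treewidth is 2.

Treewidth 2.
One optimal decomposition is:
Bags: B1 = {0, 2, 4}  B2 = {0, 1, 4}  B3 = {0, 3, 4}  B4 = {0, 4, 6}  B5 = {0, 4, 5}
Tree: B1–B2, B2–B3, B3–B4, B4–B5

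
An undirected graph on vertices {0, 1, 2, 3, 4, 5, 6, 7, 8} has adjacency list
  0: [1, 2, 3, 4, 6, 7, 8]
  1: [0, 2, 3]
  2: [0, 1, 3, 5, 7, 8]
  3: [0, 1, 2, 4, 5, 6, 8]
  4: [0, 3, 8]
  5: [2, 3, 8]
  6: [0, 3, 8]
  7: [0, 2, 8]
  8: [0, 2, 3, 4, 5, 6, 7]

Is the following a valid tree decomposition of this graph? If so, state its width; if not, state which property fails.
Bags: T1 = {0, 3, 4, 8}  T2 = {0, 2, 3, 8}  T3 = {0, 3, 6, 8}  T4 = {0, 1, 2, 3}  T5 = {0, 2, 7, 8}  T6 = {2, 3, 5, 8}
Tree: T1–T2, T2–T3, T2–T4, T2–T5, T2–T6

Yes; width 3.

Vertex coverage: the bags together contain {0, 1, 2, 3, 4, 5, 6, 7, 8}, the full vertex set. Edge coverage: each edge of G has both endpoints in at least one bag. Running intersection: for every vertex, the bags containing it form a connected subtree. All three properties hold, so this is a valid tree decomposition of width max|bag| − 1 = 3, and hence tw(G) ≤ 3.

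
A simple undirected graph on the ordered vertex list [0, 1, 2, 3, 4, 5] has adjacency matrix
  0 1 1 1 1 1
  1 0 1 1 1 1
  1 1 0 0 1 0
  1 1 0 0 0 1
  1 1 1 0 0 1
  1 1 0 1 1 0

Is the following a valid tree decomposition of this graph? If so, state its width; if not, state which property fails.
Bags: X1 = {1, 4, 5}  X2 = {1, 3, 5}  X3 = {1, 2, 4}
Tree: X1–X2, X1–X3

No — vertex 0 appears in no bag.

A tree decomposition must satisfy three properties: every vertex lies in some bag; for every edge, both endpoints lie together in some bag; and for every vertex, the bags containing it form a connected subtree. Here vertex 0 appears in no bag, so the decomposition is invalid.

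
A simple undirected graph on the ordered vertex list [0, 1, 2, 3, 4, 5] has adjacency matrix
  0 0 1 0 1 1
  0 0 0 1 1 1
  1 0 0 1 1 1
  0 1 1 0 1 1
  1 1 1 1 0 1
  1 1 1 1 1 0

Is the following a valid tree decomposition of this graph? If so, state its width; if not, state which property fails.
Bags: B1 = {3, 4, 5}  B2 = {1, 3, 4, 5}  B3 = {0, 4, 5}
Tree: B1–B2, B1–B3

No — vertex 2 appears in no bag.

A tree decomposition must satisfy three properties: every vertex lies in some bag; for every edge, both endpoints lie together in some bag; and for every vertex, the bags containing it form a connected subtree. Here vertex 2 appears in no bag, so the decomposition is invalid.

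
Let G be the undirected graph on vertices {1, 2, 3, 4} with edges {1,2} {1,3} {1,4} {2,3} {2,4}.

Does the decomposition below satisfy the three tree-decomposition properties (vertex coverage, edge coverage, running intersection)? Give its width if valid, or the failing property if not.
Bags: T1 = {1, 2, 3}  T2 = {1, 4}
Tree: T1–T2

A tree decomposition must satisfy three properties: every vertex lies in some bag; for every edge, both endpoints lie together in some bag; and for every vertex, the bags containing it form a connected subtree. Here edge (2,4) lies in no bag, so the decomposition is invalid.

No — edge (2,4) lies in no bag.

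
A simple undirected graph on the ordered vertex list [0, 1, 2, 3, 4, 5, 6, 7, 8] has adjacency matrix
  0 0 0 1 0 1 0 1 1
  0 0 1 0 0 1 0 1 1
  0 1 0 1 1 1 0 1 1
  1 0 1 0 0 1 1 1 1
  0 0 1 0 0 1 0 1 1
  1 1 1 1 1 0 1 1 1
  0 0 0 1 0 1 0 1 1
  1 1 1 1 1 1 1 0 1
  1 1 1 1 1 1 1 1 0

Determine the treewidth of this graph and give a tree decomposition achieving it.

Every bag has size at most 5, so the width is 5 − 1 = 4 and tw(G) ≤ 4. Conversely, {0, 3, 5, 7, 8} is a clique of size 5, and the vertices of any clique must share a bag in every tree decomposition; so some bag has ≥ 5 vertices and tw(G) ≥ 4. Combining the bounds, tw(G) = 4.

Treewidth 4.
Bags: B1 = {0, 3, 5, 7, 8}  B2 = {2, 3, 5, 7, 8}  B3 = {3, 5, 6, 7, 8}  B4 = {2, 4, 5, 7, 8}  B5 = {1, 2, 5, 7, 8}
Tree: B1–B2, B1–B3, B2–B4, B2–B5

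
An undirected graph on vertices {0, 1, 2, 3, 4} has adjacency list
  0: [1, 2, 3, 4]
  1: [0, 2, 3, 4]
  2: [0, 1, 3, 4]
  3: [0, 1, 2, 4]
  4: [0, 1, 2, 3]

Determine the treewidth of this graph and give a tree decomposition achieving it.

A single bag containing all 5 vertices is trivially a valid decomposition of width 4. For the lower bound, the 5 vertices {0, 1, 2, 3, 4} are pairwise adjacent, and any tree decomposition puts a clique entirely inside one bag — forcing width ≥ 4. Hence tw(G) = 4 exactly.

Treewidth 4.
One optimal decomposition is:
Bags: B1 = {0, 1, 2, 3, 4}
Tree: (single bag)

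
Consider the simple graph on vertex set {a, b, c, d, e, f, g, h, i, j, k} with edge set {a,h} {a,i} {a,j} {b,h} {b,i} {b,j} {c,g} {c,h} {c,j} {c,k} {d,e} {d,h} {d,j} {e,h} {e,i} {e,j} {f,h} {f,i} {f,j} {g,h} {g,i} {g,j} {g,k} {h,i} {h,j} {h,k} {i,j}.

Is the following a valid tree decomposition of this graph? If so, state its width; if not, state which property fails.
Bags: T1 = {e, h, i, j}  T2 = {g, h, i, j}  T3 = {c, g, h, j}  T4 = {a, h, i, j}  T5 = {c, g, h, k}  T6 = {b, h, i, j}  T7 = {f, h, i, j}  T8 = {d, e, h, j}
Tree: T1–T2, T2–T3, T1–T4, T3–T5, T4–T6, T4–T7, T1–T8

Every vertex of G appears in some bag (union = {a, b, c, d, e, f, g, h, i, j, k}); every edge is covered by a bag; and for each vertex v the set of bags containing v is connected in the bag tree. The decomposition is therefore valid. The largest bag has 4 vertices, so the width is 3.

Yes; width 3.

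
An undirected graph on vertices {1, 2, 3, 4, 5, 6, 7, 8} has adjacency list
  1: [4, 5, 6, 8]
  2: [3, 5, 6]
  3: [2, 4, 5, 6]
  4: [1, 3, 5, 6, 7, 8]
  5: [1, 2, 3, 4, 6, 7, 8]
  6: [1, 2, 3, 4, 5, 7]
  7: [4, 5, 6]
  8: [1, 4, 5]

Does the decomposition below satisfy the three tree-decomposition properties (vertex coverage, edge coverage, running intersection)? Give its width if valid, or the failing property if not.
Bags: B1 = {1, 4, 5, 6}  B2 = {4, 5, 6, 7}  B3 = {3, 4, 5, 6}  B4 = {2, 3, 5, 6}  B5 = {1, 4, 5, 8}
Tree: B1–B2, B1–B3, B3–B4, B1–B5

Every vertex of G appears in some bag (union = {1, 2, 3, 4, 5, 6, 7, 8}); every edge is covered by a bag; and for each vertex v the set of bags containing v is connected in the bag tree. The decomposition is therefore valid. The largest bag has 4 vertices, so the width is 3.

Yes; width 3.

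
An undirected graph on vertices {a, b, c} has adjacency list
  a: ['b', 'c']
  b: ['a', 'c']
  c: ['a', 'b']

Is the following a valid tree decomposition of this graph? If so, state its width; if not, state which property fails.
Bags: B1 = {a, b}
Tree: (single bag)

No — vertex c appears in no bag.

A tree decomposition must satisfy three properties: every vertex lies in some bag; for every edge, both endpoints lie together in some bag; and for every vertex, the bags containing it form a connected subtree. Here vertex c appears in no bag, so the decomposition is invalid.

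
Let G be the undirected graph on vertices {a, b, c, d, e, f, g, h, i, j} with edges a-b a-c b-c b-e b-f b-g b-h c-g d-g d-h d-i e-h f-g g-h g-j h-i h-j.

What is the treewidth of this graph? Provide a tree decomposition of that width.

Treewidth 2.
Bags: B1 = {b, g, h}  B2 = {b, e, h}  B3 = {b, c, g}  B4 = {d, g, h}  B5 = {a, b, c}  B6 = {b, f, g}  B7 = {g, h, j}  B8 = {d, h, i}
Tree: B1–B2, B1–B3, B1–B4, B3–B5, B3–B6, B4–B7, B4–B8

Every bag has size at most 3, so the width is 3 − 1 = 2 and tw(G) ≤ 2. Conversely, {d, g, h} is a clique of size 3, and the vertices of any clique must share a bag in every tree decomposition; so some bag has ≥ 3 vertices and tw(G) ≥ 2. Hence tw(G) = 2 exactly.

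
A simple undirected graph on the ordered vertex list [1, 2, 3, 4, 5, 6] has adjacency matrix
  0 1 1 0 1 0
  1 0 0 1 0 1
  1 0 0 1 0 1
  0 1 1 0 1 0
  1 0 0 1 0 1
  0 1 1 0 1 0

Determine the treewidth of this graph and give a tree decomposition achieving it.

Treewidth 3.
One optimal decomposition is:
Bags: B1 = {1, 4, 5, 6}  B2 = {1, 2, 4, 6}  B3 = {1, 3, 4, 6}
Tree: B1–B2, B2–B3

Each bag holds 4 vertices, so the decomposition has width 3, which upper-bounds the treewidth. For the lower bound: the 4 vertex sets {1,5}, {2,6}, {4}, {3} are disjoint, each induces a connected subgraph, and every pair is joined by at least one edge of G. Contracting each set to a single vertex therefore yields K_{4} as a minor, and since treewidth is minor-monotone, tw(G) ≥ tw(K_{4}) = 3. Combining the bounds, tw(G) = 3.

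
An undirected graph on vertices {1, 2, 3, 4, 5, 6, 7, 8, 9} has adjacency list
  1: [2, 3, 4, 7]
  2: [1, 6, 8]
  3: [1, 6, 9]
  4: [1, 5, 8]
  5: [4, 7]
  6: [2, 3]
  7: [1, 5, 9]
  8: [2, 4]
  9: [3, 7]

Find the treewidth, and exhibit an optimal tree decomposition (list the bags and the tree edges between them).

Treewidth 3.
Bags: B1 = {2, 4, 5, 8}  B2 = {1, 2, 4, 5}  B3 = {1, 2, 5, 7}  B4 = {1, 2, 6, 7}  B5 = {1, 3, 6, 7}  B6 = {3, 6, 7, 9}
Tree: B1–B2, B2–B3, B3–B4, B4–B5, B5–B6

Every bag has size at most 4, so the width is 4 − 1 = 3 and tw(G) ≤ 3. For the lower bound: the 4 vertex sets {4,5,8}, {2}, {1}, {3,6,7,9} are disjoint, each induces a connected subgraph, and every pair is joined by at least one edge of G. Contracting each set to a single vertex therefore yields K_{4} as a minor, and since treewidth is minor-monotone, tw(G) ≥ tw(K_{4}) = 3. Therefore the treewidth is 3.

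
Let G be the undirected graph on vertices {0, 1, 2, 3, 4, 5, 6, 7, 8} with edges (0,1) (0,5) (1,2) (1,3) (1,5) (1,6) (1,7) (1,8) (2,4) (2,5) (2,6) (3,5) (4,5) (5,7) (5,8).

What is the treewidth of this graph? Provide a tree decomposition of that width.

Treewidth 2.
One optimal decomposition is:
Bags: B1 = {0, 1, 5}  B2 = {1, 2, 5}  B3 = {1, 2, 6}  B4 = {1, 5, 7}  B5 = {2, 4, 5}  B6 = {1, 3, 5}  B7 = {1, 5, 8}
Tree: B1–B2, B2–B3, B2–B4, B2–B5, B1–B6, B1–B7

Every bag has size at most 3, so the width is 3 − 1 = 2 and tw(G) ≤ 2. Conversely, {0, 1, 5} is a clique of size 3, and the vertices of any clique must share a bag in every tree decomposition; so some bag has ≥ 3 vertices and tw(G) ≥ 2. The upper and lower bounds meet at 2, so that is the treewidth.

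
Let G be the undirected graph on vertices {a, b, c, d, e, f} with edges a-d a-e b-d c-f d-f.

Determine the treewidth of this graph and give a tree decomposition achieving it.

Each bag holds 2 vertices, so the decomposition has width 1, which upper-bounds the treewidth. G has an edge, so its treewidth is at least 1. Therefore the treewidth is 1.

Treewidth 1.
One such decomposition:
Bags: B1 = {a, d}  B2 = {d, f}  B3 = {c, f}  B4 = {b, d}  B5 = {a, e}
Tree: B1–B2, B2–B3, B2–B4, B1–B5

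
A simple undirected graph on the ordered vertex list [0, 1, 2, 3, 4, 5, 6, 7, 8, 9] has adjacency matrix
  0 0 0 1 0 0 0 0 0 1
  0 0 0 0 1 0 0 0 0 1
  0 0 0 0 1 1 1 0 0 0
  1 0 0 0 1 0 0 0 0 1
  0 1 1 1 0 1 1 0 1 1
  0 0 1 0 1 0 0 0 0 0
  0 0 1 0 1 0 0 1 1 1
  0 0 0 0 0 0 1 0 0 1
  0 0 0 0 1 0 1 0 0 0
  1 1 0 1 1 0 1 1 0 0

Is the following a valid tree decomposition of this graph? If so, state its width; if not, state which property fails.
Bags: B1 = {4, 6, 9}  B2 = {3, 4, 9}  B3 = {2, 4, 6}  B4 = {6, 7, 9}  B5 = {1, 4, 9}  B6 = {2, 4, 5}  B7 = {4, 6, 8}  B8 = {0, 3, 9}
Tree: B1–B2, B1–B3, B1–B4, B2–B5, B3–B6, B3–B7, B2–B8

Yes; width 2.

Every vertex of G appears in some bag (union = {0, 1, 2, 3, 4, 5, 6, 7, 8, 9}); every edge is covered by a bag; and for each vertex v the set of bags containing v is connected in the bag tree. The decomposition is therefore valid. The largest bag has 3 vertices, so the width is 2.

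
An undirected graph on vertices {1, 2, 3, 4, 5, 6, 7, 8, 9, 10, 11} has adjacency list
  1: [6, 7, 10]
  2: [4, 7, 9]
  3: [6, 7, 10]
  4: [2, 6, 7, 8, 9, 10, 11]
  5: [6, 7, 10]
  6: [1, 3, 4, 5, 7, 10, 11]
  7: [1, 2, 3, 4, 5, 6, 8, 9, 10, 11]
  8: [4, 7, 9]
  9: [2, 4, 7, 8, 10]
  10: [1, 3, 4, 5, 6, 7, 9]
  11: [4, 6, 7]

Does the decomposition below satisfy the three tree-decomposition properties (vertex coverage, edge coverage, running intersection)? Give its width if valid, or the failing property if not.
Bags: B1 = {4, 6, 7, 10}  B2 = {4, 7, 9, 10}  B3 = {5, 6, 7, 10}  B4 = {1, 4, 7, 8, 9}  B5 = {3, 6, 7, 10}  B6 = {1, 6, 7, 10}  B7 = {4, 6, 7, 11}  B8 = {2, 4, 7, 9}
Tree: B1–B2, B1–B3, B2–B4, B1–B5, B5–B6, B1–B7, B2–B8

No — bags containing vertex 1 are not connected in the tree.

A tree decomposition must satisfy three properties: every vertex lies in some bag; for every edge, both endpoints lie together in some bag; and for every vertex, the bags containing it form a connected subtree. Here bags containing vertex 1 are not connected in the tree, so the decomposition is invalid.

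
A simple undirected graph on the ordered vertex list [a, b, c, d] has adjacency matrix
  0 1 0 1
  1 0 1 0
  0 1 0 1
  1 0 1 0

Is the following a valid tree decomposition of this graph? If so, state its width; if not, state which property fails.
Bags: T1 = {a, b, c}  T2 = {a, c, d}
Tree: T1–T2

Checking the three conditions: (i) the bags cover all of {a, b, c, d}; (ii) for each edge, some bag contains both endpoints; (iii) the bags containing any fixed vertex form a subtree. All hold, so the decomposition is valid with width 3 − 1 = 2.

Yes; width 2.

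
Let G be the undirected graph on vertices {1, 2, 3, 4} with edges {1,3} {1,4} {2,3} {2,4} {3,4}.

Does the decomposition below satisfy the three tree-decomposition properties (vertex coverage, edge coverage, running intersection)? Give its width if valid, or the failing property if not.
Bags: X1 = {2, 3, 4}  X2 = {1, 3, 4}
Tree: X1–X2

Every vertex of G appears in some bag (union = {1, 2, 3, 4}); every edge is covered by a bag; and for each vertex v the set of bags containing v is connected in the bag tree. The decomposition is therefore valid. The largest bag has 3 vertices, so the width is 2.

Yes; width 2.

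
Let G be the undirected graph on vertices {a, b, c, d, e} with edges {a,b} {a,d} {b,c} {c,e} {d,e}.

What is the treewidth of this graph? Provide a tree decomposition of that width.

Every bag has size at most 3, so the width is 3 − 1 = 2 and tw(G) ≤ 2. The edges e–d–a–b–c–e form a cycle, so G is not a tree and its treewidth is at least 2. The upper and lower bounds meet at 2, so that is the treewidth.

Treewidth 2.
Bags: B1 = {a, d, e}  B2 = {a, b, e}  B3 = {b, c, e}
Tree: B1–B2, B2–B3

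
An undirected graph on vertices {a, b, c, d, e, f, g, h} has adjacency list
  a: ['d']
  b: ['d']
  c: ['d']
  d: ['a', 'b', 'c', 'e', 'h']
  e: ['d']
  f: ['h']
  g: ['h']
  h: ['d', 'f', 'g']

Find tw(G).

1

A width-1 tree decomposition is:
Bags: B1 = {d, h}  B2 = {c, d}  B3 = {f, h}  B4 = {a, d}  B5 = {b, d}  B6 = {d, e}  B7 = {g, h}
Tree: B1–B2, B1–B3, B2–B4, B2–B5, B4–B6, B1–B7
Every bag has size at most 2, so the width is 2 − 1 = 1 and tw(G) ≤ 1. Since G has at least one edge (e.g. d–h), it is not an edgeless graph, so tw(G) ≥ 1. Combining the bounds, tw(G) = 1.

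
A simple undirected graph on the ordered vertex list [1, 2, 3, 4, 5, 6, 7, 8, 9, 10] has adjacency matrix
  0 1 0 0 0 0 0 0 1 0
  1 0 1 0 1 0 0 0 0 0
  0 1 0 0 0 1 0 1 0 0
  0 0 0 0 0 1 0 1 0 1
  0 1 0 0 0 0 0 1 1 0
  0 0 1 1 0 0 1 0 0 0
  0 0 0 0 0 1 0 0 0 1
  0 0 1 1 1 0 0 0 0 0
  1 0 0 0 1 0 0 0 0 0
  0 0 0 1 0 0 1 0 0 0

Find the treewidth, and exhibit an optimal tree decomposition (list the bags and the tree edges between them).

Treewidth 2.
One optimal decomposition is:
Bags: B1 = {4, 7, 10}  B2 = {4, 6, 7}  B3 = {4, 6, 8}  B4 = {3, 6, 8}  B5 = {3, 5, 8}  B6 = {2, 3, 5}  B7 = {2, 5, 9}  B8 = {1, 2, 9}
Tree: B1–B2, B2–B3, B3–B4, B4–B5, B5–B6, B6–B7, B7–B8

Every bag has size at most 3, so the width is 3 − 1 = 2 and tw(G) ≤ 2. For the lower bound, G contains the cycle 10–7–6–4–10, so G is not a forest; only forests have treewidth ≤ 1, hence tw(G) ≥ 2. The upper and lower bounds meet at 2, so that is the treewidth.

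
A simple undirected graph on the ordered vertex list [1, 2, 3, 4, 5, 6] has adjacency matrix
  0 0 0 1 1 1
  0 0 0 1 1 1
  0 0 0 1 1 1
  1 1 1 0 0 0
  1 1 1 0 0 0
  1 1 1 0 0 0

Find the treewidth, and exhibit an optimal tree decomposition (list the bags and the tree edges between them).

Every bag has size at most 4, so the width is 4 − 1 = 3 and tw(G) ≤ 3. For the lower bound: the 4 vertex sets {2,4}, {1,5}, {6}, {3} are disjoint, each induces a connected subgraph, and every pair is joined by at least one edge of G. Contracting each set to a single vertex therefore yields K_{4} as a minor, and since treewidth is minor-monotone, tw(G) ≥ tw(K_{4}) = 3. Therefore the treewidth is 3.

Treewidth 3.
Bags: B1 = {2, 4, 5, 6}  B2 = {1, 4, 5, 6}  B3 = {3, 4, 5, 6}
Tree: B1–B2, B2–B3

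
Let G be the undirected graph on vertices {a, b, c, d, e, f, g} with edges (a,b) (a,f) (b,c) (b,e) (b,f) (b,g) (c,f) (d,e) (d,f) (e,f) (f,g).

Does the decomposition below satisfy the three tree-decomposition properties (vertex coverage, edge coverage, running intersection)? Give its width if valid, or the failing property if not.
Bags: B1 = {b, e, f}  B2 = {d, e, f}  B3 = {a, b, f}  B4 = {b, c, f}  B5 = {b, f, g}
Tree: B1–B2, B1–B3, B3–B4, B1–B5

Vertex coverage: the bags together contain {a, b, c, d, e, f, g}, the full vertex set. Edge coverage: each edge of G has both endpoints in at least one bag. Running intersection: for every vertex, the bags containing it form a connected subtree. All three properties hold, so this is a valid tree decomposition of width max|bag| − 1 = 2, and hence tw(G) ≤ 2.

Yes; width 2.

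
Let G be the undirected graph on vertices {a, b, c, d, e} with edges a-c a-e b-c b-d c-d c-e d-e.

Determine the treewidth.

2

A width-2 tree decomposition is:
Bags: B1 = {b, c, d}  B2 = {c, d, e}  B3 = {a, c, e}
Tree: B1–B2, B2–B3
Each bag holds 3 vertices, so the decomposition has width 2, which upper-bounds the treewidth. On the other hand G contains the 3-clique {c, d, e}. A clique must lie in a single bag of any decomposition, so no decomposition can have width below 2. Therefore the treewidth is 2.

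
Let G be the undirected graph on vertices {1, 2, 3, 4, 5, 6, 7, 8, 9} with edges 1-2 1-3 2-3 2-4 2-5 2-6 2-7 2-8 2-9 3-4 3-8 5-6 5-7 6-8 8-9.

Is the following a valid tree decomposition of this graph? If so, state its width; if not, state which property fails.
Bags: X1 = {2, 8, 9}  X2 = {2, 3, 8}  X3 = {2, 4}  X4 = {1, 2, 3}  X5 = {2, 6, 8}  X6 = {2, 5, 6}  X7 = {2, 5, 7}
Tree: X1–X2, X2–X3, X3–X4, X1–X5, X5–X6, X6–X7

A tree decomposition must satisfy three properties: every vertex lies in some bag; for every edge, both endpoints lie together in some bag; and for every vertex, the bags containing it form a connected subtree. Here edge (3,4) lies in no bag, so the decomposition is invalid.

No — edge (3,4) lies in no bag.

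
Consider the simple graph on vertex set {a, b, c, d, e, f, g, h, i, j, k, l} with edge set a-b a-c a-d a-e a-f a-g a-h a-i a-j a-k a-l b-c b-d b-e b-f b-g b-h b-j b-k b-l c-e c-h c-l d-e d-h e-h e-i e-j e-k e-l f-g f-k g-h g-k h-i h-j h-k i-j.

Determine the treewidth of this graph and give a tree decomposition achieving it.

Treewidth 4.
One such decomposition:
Bags: B1 = {a, b, e, h, k}  B2 = {a, b, e, h, j}  B3 = {a, e, h, i, j}  B4 = {a, b, g, h, k}  B5 = {a, b, f, g, k}  B6 = {a, b, c, e, h}  B7 = {a, b, c, e, l}  B8 = {a, b, d, e, h}
Tree: B1–B2, B2–B3, B1–B4, B4–B5, B2–B6, B6–B7, B2–B8

Each bag holds 5 vertices, so the decomposition has width 4, which upper-bounds the treewidth. For the lower bound, the 5 vertices {a, b, g, h, k} are pairwise adjacent, and any tree decomposition puts a clique entirely inside one bag — forcing width ≥ 4. The upper and lower bounds meet at 4, so that is the treewidth.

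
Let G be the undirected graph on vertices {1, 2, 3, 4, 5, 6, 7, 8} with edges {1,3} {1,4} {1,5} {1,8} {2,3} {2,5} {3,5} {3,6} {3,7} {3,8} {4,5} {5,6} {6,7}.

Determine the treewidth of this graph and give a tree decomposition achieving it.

Every bag has size at most 3, so the width is 3 − 1 = 2 and tw(G) ≤ 2. For the lower bound, the 3 vertices {1, 3, 8} are pairwise adjacent, and any tree decomposition puts a clique entirely inside one bag — forcing width ≥ 2. Combining the bounds, tw(G) = 2.

Treewidth 2.
One optimal decomposition is:
Bags: B1 = {3, 6, 7}  B2 = {3, 5, 6}  B3 = {2, 3, 5}  B4 = {1, 3, 5}  B5 = {1, 3, 8}  B6 = {1, 4, 5}
Tree: B1–B2, B2–B3, B2–B4, B4–B5, B4–B6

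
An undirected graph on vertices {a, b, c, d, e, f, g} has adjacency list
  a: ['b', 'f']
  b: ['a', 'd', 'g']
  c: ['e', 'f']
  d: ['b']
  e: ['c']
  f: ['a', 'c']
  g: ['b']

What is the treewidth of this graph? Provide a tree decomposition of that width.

Every bag has size at most 2, so the width is 2 − 1 = 1 and tw(G) ≤ 1. Any graph with an edge has treewidth ≥ 1, and G has the edge a–b. Therefore the treewidth is 1.

Treewidth 1.
Bags: B1 = {a, b}  B2 = {a, f}  B3 = {c, f}  B4 = {c, e}  B5 = {b, d}  B6 = {b, g}
Tree: B1–B2, B2–B3, B3–B4, B1–B5, B1–B6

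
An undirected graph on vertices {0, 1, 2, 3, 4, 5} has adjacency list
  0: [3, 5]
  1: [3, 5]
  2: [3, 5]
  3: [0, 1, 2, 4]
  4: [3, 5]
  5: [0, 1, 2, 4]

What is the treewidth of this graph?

2

A width-2 tree decomposition is:
Bags: B1 = {3, 4, 5}  B2 = {0, 3, 5}  B3 = {2, 3, 5}  B4 = {1, 3, 5}
Tree: B1–B2, B2–B3, B3–B4
The largest bag has 3 vertices, giving width 2; this decomposition certifies tw(G) ≤ 2. For the lower bound, G contains the cycle 3–4–5–0–3, so G is not a forest; only forests have treewidth ≤ 1, hence tw(G) ≥ 2. The upper and lower bounds meet at 2, so that is the treewidth.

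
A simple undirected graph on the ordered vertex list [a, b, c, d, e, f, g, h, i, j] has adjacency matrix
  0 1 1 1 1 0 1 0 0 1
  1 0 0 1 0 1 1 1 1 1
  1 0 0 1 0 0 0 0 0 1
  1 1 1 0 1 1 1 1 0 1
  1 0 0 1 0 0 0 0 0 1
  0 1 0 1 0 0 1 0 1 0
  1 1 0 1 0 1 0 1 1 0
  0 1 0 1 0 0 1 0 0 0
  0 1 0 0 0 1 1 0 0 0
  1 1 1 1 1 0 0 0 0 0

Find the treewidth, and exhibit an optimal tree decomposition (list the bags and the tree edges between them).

Each bag holds 4 vertices, so the decomposition has width 3, which upper-bounds the treewidth. Conversely, {a, d, e, j} is a clique of size 4, and the vertices of any clique must share a bag in every tree decomposition; so some bag has ≥ 4 vertices and tw(G) ≥ 3. The upper and lower bounds meet at 3, so that is the treewidth.

Treewidth 3.
Bags: B1 = {a, b, d, j}  B2 = {a, d, e, j}  B3 = {a, b, d, g}  B4 = {b, d, g, h}  B5 = {b, d, f, g}  B6 = {b, f, g, i}  B7 = {a, c, d, j}
Tree: B1–B2, B1–B3, B3–B4, B4–B5, B5–B6, B2–B7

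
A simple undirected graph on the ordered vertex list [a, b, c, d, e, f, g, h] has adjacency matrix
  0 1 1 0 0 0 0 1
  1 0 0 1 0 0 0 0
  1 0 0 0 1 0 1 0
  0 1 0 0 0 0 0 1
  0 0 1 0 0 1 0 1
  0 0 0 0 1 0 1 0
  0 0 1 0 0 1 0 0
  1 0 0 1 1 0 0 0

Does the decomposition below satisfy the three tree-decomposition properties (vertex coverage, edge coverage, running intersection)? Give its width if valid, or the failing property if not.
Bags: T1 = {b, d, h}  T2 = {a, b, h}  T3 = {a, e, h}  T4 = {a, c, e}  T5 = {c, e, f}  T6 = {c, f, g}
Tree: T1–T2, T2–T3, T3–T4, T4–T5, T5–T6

Yes; width 2.

Checking the three conditions: (i) the bags cover all of {a, b, c, d, e, f, g, h}; (ii) for each edge, some bag contains both endpoints; (iii) the bags containing any fixed vertex form a subtree. All hold, so the decomposition is valid with width 3 − 1 = 2.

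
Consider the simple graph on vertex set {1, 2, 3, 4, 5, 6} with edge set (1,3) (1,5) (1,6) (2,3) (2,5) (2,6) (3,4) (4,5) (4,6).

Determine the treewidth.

3

A width-3 tree decomposition is:
Bags: B1 = {1, 2, 4, 6}  B2 = {1, 2, 4, 5}  B3 = {1, 2, 3, 4}
Tree: B1–B2, B2–B3
Every bag has size at most 4, so the width is 4 − 1 = 3 and tw(G) ≤ 3. For the lower bound: the 4 vertex sets {1,6}, {4,5}, {2}, {3} are disjoint, each induces a connected subgraph, and every pair is joined by at least one edge of G. Contracting each set to a single vertex therefore yields K_{4} as a minor, and since treewidth is minor-monotone, tw(G) ≥ tw(K_{4}) = 3. Therefore the treewidth is 3.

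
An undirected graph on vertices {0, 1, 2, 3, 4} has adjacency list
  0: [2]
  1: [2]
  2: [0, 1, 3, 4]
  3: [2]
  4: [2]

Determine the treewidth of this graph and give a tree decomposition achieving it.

Each bag holds 2 vertices, so the decomposition has width 1, which upper-bounds the treewidth. Any graph with an edge has treewidth ≥ 1, and G has the edge 0–2. The upper and lower bounds meet at 1, so that is the treewidth.

Treewidth 1.
Bags: B1 = {0, 2}  B2 = {2, 3}  B3 = {2, 4}  B4 = {1, 2}
Tree: B1–B2, B2–B3, B3–B4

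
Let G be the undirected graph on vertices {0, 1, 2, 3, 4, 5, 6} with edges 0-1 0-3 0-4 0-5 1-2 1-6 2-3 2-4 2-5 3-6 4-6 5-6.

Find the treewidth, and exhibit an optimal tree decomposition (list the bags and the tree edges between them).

Treewidth 3.
One such decomposition:
Bags: B1 = {0, 2, 3, 6}  B2 = {0, 2, 4, 6}  B3 = {0, 2, 5, 6}  B4 = {0, 1, 2, 6}
Tree: B1–B2, B2–B3, B3–B4

The largest bag has 4 vertices, giving width 3; this decomposition certifies tw(G) ≤ 3. For the lower bound: the 4 vertex sets {3,6}, {2,4}, {0}, {5} are disjoint, each induces a connected subgraph, and every pair is joined by at least one edge of G. Contracting each set to a single vertex therefore yields K_{4} as a minor, and since treewidth is minor-monotone, tw(G) ≥ tw(K_{4}) = 3. The upper and lower bounds meet at 3, so that is the treewidth.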